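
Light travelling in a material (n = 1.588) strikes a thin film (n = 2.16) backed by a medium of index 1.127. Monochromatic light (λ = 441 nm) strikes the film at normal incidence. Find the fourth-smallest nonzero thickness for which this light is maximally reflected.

357 nm

Ray reflecting at the top interface goes from n = 1.588 toward n = 2.16: a half-wave phase shift.
Ray reflecting at the bottom interface goes from n = 2.16 toward n = 1.127: no phase shift.
Net: one phase inversion between the two reflected rays.
With one net inversion, constructive interference in reflection requires 2 n t = (m + ½) λ.
The fourth-smallest nonzero thickness corresponds to m = 3: t = (m + ½) λ / (2 n) = 3.50 × 441 / (2 × 2.16) = 357 nm.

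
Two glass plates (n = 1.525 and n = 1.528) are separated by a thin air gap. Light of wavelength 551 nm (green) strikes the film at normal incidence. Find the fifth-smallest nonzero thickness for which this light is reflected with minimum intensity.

At the upper boundary (n = 1.525 to n = 1.0) the reflected ray undergoes no phase shift.
Ray reflecting at the bottom interface goes from n = 1.0 toward n = 1.528: a half-wave phase shift.
The two reflections differ by half a wavelength.
So the condition for destructive reflection is 2 n t = m λ.
The fifth-smallest nonzero thickness corresponds to m = 5: t = m λ / (2 n) = 5.00 × 551 / (2 × 1.0) = 1378 nm.

1378 nm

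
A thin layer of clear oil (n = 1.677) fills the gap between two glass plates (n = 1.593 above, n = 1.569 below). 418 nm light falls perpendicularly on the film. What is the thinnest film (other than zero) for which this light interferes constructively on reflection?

62.3 nm

At the upper boundary (n = 1.593 to n = 1.677) the reflected ray undergoes a half-wave phase shift.
At the lower boundary (n = 1.677 to n = 1.569) the reflected ray undergoes no phase shift.
The two reflections differ by half a wavelength.
With one net inversion, constructive interference in reflection requires 2 n t = (m + ½) λ.
Minimum at m = 0: t = λ / (4 n) = 418 / (4 × 1.677) = 62.3 nm.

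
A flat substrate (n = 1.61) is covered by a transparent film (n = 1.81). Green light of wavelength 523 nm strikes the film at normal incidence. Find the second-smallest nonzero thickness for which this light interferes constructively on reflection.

217 nm

Ray reflecting at the top interface goes from n = 1.0 toward n = 1.81: a half-wave phase shift.
Bottom surface (1.81 → 1.61): reflection off a lower-index medium gives no phase shift.
The two reflections differ by half a wavelength.
With one net inversion, constructive interference in reflection requires 2 n t = (m + ½) λ.
The second-smallest nonzero thickness corresponds to m = 1: t = (m + ½) λ / (2 n) = 1.50 × 523 / (2 × 1.81) = 217 nm.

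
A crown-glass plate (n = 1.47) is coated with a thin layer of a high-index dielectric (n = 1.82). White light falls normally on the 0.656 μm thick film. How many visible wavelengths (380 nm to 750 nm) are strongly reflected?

Ray reflecting at the top interface goes from n = 1.0 toward n = 1.82: a half-wave phase shift.
At the lower boundary (n = 1.82 to n = 1.47) the reflected ray undergoes no phase shift.
Exactly one π shift → a net half-wave offset.
For bright reflection here: 2 n t = (m + ½) λ.
λ = 2 n t / (m + ½) = 2388 / (m + ½) nm.
m=2: 955 nm (IR); m=3: 682 nm (visible); m=4: 531 nm (visible); m=5: 434 nm (visible); m=6: 367 nm (UV).

3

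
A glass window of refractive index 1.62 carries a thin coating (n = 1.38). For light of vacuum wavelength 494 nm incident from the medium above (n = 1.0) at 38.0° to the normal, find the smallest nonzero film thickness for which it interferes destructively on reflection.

100.0 nm

Top surface (1.0 → 1.38): reflection off a higher-index medium gives a half-wave phase shift.
Bottom surface (1.38 → 1.62): reflection off a higher-index medium gives a half-wave phase shift.
The two reflections carry the same phase change, so no net offset.
So the condition for destructive reflection is 2 n t cos θ_r = (m + ½) λ.
Snell's law: 1.0 sin 38.0° = 1.38 sin θ_r → sin θ_r = 0.446, cos θ_r = 0.895.
Minimum at m = 0: t = λ / (4 n cos θ_r) = 494 / (4 × 1.38 × 0.895) = 100.0 nm.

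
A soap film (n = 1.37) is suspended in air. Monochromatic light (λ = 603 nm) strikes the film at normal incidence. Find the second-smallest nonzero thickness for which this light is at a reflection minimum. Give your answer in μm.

Top surface (1.0 → 1.37): reflection off a higher-index medium gives a half-wave phase shift.
At the lower boundary (n = 1.37 to n = 1.0) the reflected ray undergoes no phase shift.
Net: one phase inversion between the two reflected rays.
So the condition for destructive reflection is 2 n t = m λ.
The second-smallest nonzero thickness corresponds to m = 2: t = m λ / (2 n) = 2.00 × 603 / (2 × 1.37) = 440 nm.

0.440 μm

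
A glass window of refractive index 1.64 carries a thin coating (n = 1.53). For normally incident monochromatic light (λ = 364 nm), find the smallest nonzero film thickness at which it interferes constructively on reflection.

119 nm

Ray reflecting at the top interface goes from n = 1.0 toward n = 1.53: a half-wave phase shift.
At the lower boundary (n = 1.53 to n = 1.64) the reflected ray undergoes a half-wave phase shift.
Zero or two π shifts → no net half-wave offset.
With no net inversion, constructive interference in reflection requires 2 n t = m λ.
Minimum nonzero at m = 1: t = λ / (2 n) = 364 / (2 × 1.53) = 119 nm.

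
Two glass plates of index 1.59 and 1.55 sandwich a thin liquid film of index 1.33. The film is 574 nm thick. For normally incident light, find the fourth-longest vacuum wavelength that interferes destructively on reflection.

382 nm

At the upper boundary (n = 1.59 to n = 1.33) the reflected ray undergoes no phase shift.
At the lower boundary (n = 1.33 to n = 1.55) the reflected ray undergoes a half-wave phase shift.
Net: one phase inversion between the two reflected rays.
So the condition for destructive reflection is 2 n t = m λ.
λ = 2 n t / m. The fourth-longest wavelength is m = 4: λ = 2 × 1.33 × 574 / 4.00 = 382 nm.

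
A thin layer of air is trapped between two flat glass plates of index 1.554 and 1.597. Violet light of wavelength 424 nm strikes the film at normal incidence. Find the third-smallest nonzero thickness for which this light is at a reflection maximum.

530 nm

Top surface (1.554 → 1.0): reflection off a lower-index medium gives no phase shift.
Ray reflecting at the bottom interface goes from n = 1.0 toward n = 1.597: a half-wave phase shift.
The two reflections differ by half a wavelength.
With one net inversion, constructive interference in reflection requires 2 n t = (m + ½) λ.
The third-smallest nonzero thickness corresponds to m = 2: t = (m + ½) λ / (2 n) = 2.50 × 424 / (2 × 1.0) = 530 nm.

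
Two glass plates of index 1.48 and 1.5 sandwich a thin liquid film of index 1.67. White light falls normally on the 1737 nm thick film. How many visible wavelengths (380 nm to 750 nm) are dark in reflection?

8

At the upper boundary (n = 1.48 to n = 1.67) the reflected ray undergoes a half-wave phase shift.
Bottom surface (1.67 → 1.5): reflection off a lower-index medium gives no phase shift.
The two reflections differ by half a wavelength.
For dark reflection here: 2 n t = m λ.
λ = 2 n t / m = 5802 / m nm.
m=7: 829 nm (IR); m=8: 725 nm (visible); m=9: 645 nm (visible); m=10: 580 nm (visible); m=11: 527 nm (visible); m=12: 483 nm (visible); m=13: 446 nm (visible); m=14: 414 nm (visible); m=15: 387 nm (visible); m=16: 363 nm (UV).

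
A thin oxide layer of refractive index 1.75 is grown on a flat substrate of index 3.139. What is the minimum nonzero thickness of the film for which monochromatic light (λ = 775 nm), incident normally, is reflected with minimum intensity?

111 nm

Top surface (1.0 → 1.75): reflection off a higher-index medium gives a half-wave phase shift.
Bottom surface (1.75 → 3.139): reflection off a higher-index medium gives a half-wave phase shift.
Net: no relative phase inversion (both shifts match).
With no net inversion, destructive interference in reflection requires 2 n t = (m + ½) λ.
Minimum at m = 0: t = λ / (4 n) = 775 / (4 × 1.75) = 111 nm.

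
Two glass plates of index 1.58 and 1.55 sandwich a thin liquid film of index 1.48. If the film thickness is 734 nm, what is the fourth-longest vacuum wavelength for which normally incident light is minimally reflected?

Ray reflecting at the top interface goes from n = 1.58 toward n = 1.48: no phase shift.
Ray reflecting at the bottom interface goes from n = 1.48 toward n = 1.55: a half-wave phase shift.
The two reflections differ by half a wavelength.
So the condition for destructive reflection is 2 n t = m λ.
λ = 2 n t / m. The fourth-longest wavelength is m = 4: λ = 2 × 1.48 × 734 / 4.00 = 543 nm.

543 nm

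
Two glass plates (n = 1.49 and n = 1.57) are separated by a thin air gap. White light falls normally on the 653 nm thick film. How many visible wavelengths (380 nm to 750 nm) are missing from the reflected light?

2

Ray reflecting at the top interface goes from n = 1.49 toward n = 1.0: no phase shift.
At the lower boundary (n = 1.0 to n = 1.57) the reflected ray undergoes a half-wave phase shift.
Exactly one π shift → a net half-wave offset.
With one net inversion, destructive interference in reflection requires 2 n t = m λ.
λ = 2 n t / m = 1306 / m nm.
m=1: 1306 nm (IR); m=2: 653 nm (visible); m=3: 435 nm (visible); m=4: 327 nm (UV).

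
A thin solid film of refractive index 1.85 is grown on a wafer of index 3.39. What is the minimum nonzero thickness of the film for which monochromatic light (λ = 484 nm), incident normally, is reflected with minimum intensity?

At the upper boundary (n = 1.0 to n = 1.85) the reflected ray undergoes a half-wave phase shift.
Ray reflecting at the bottom interface goes from n = 1.85 toward n = 3.39: a half-wave phase shift.
Zero or two π shifts → no net half-wave offset.
For minimum reflection here: 2 n t = (m + ½) λ.
Minimum at m = 0: t = λ / (4 n) = 484 / (4 × 1.85) = 65.4 nm.

65.4 nm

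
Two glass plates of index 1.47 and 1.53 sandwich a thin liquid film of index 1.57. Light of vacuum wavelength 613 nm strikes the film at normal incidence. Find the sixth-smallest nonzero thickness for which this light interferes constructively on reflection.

At the upper boundary (n = 1.47 to n = 1.57) the reflected ray undergoes a half-wave phase shift.
Ray reflecting at the bottom interface goes from n = 1.57 toward n = 1.53: no phase shift.
Exactly one π shift → a net half-wave offset.
So the condition for constructive reflection is 2 n t = (m + ½) λ.
The sixth-smallest nonzero thickness corresponds to m = 5: t = (m + ½) λ / (2 n) = 5.50 × 613 / (2 × 1.57) = 1074 nm.

1074 nm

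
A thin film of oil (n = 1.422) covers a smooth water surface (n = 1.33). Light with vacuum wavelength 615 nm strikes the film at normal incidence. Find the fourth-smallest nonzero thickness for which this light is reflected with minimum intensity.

865 nm

At the upper boundary (n = 1.0 to n = 1.422) the reflected ray undergoes a half-wave phase shift.
Bottom surface (1.422 → 1.33): reflection off a lower-index medium gives no phase shift.
Net: one phase inversion between the two reflected rays.
For weak reflection here: 2 n t = m λ.
The fourth-smallest nonzero thickness corresponds to m = 4: t = m λ / (2 n) = 4.00 × 615 / (2 × 1.422) = 865 nm.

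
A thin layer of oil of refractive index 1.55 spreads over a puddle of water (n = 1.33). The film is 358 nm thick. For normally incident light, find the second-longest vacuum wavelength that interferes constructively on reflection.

740 nm

At the upper boundary (n = 1.0 to n = 1.55) the reflected ray undergoes a half-wave phase shift.
Bottom surface (1.55 → 1.33): reflection off a lower-index medium gives no phase shift.
Exactly one π shift → a net half-wave offset.
So the condition for constructive reflection is 2 n t = (m + ½) λ.
λ = 2 n t / (m + ½). The second-longest wavelength is m = 1: λ = 2 × 1.55 × 358 / 1.50 = 740 nm.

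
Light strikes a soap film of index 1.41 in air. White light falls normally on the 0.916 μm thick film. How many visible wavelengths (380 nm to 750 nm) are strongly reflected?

Ray reflecting at the top interface goes from n = 1.0 toward n = 1.41: a half-wave phase shift.
Ray reflecting at the bottom interface goes from n = 1.41 toward n = 1.0: no phase shift.
Net: one phase inversion between the two reflected rays.
With one net inversion, constructive interference in reflection requires 2 n t = (m + ½) λ.
λ = 2 n t / (m + ½) = 2583 / (m + ½) nm.
m=2: 1033 nm (IR); m=3: 738 nm (visible); m=4: 574 nm (visible); m=5: 470 nm (visible); m=6: 397 nm (visible); m=7: 344 nm (UV).

4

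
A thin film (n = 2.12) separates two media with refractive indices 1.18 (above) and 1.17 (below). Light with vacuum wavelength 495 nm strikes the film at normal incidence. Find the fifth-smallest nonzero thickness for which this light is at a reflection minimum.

584 nm

Top surface (1.18 → 2.12): reflection off a higher-index medium gives a half-wave phase shift.
At the lower boundary (n = 2.12 to n = 1.17) the reflected ray undergoes no phase shift.
The two reflections differ by half a wavelength.
For minimum reflection here: 2 n t = m λ.
The fifth-smallest nonzero thickness corresponds to m = 5: t = m λ / (2 n) = 5.00 × 495 / (2 × 2.12) = 584 nm.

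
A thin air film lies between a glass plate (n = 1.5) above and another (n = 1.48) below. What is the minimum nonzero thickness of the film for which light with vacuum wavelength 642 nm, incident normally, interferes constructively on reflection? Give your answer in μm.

Top surface (1.5 → 1.0): reflection off a lower-index medium gives no phase shift.
At the lower boundary (n = 1.0 to n = 1.48) the reflected ray undergoes a half-wave phase shift.
Exactly one π shift → a net half-wave offset.
For strong reflection here: 2 n t = (m + ½) λ.
Minimum at m = 0: t = λ / (4 n) = 642 / (4 × 1.0) = 161 nm.

0.161 μm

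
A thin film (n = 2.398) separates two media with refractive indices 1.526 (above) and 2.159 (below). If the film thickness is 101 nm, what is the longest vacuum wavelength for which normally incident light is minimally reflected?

Top surface (1.526 → 2.398): reflection off a higher-index medium gives a half-wave phase shift.
Bottom surface (2.398 → 2.159): reflection off a lower-index medium gives no phase shift.
Exactly one π shift → a net half-wave offset.
For dark reflection here: 2 n t = m λ.
λ = 2 n t / m. The longest wavelength is m = 1: λ = 2 × 2.398 × 101 / 1.00 = 484 nm.

484 nm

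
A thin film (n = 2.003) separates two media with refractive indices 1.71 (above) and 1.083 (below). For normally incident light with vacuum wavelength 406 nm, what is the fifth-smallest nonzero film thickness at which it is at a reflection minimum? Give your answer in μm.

0.507 μm

At the upper boundary (n = 1.71 to n = 2.003) the reflected ray undergoes a half-wave phase shift.
Ray reflecting at the bottom interface goes from n = 2.003 toward n = 1.083: no phase shift.
Exactly one π shift → a net half-wave offset.
For weak reflection here: 2 n t = m λ.
The fifth-smallest nonzero thickness corresponds to m = 5: t = m λ / (2 n) = 5.00 × 406 / (2 × 2.003) = 507 nm.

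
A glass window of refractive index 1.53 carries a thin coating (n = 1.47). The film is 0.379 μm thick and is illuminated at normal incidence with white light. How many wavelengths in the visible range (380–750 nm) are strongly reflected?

At the upper boundary (n = 1.0 to n = 1.47) the reflected ray undergoes a half-wave phase shift.
Ray reflecting at the bottom interface goes from n = 1.47 toward n = 1.53: a half-wave phase shift.
The two reflections carry the same phase change, so no net offset.
So the condition for constructive reflection is 2 n t = m λ.
λ = 2 n t / m = 1114 / m nm.
m=1: 1114 nm (IR); m=2: 557 nm (visible); m=3: 371 nm (UV).

1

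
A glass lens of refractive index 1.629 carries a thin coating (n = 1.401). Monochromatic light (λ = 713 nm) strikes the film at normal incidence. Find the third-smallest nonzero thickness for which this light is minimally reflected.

636 nm

Ray reflecting at the top interface goes from n = 1.0 toward n = 1.401: a half-wave phase shift.
At the lower boundary (n = 1.401 to n = 1.629) the reflected ray undergoes a half-wave phase shift.
Net: no relative phase inversion (both shifts match).
For weak reflection here: 2 n t = (m + ½) λ.
The third-smallest nonzero thickness corresponds to m = 2: t = (m + ½) λ / (2 n) = 2.50 × 713 / (2 × 1.401) = 636 nm.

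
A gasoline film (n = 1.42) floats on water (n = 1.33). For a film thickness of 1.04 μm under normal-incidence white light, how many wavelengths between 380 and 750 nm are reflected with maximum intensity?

Top surface (1.0 → 1.42): reflection off a higher-index medium gives a half-wave phase shift.
Bottom surface (1.42 → 1.33): reflection off a lower-index medium gives no phase shift.
The two reflections differ by half a wavelength.
So the condition for constructive reflection is 2 n t = (m + ½) λ.
λ = 2 n t / (m + ½) = 2954 / (m + ½) nm.
m=3: 844 nm (IR); m=4: 656 nm (visible); m=5: 537 nm (visible); m=6: 454 nm (visible); m=7: 394 nm (visible); m=8: 347 nm (UV).

4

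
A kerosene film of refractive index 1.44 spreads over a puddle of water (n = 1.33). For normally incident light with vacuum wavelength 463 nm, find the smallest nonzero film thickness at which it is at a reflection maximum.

Ray reflecting at the top interface goes from n = 1.0 toward n = 1.44: a half-wave phase shift.
Bottom surface (1.44 → 1.33): reflection off a lower-index medium gives no phase shift.
Net: one phase inversion between the two reflected rays.
With one net inversion, constructive interference in reflection requires 2 n t = (m + ½) λ.
Minimum at m = 0: t = λ / (4 n) = 463 / (4 × 1.44) = 80.4 nm.

80.4 nm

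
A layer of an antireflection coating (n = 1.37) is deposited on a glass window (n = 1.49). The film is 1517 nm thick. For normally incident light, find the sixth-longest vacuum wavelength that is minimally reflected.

756 nm

Top surface (1.0 → 1.37): reflection off a higher-index medium gives a half-wave phase shift.
Ray reflecting at the bottom interface goes from n = 1.37 toward n = 1.49: a half-wave phase shift.
Net: no relative phase inversion (both shifts match).
For dark reflection here: 2 n t = (m + ½) λ.
λ = 2 n t / (m + ½). The sixth-longest wavelength is m = 5: λ = 2 × 1.37 × 1517 / 5.50 = 756 nm.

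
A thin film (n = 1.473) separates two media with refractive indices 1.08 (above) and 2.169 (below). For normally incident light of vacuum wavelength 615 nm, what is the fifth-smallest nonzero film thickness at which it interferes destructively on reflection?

939 nm

Top surface (1.08 → 1.473): reflection off a higher-index medium gives a half-wave phase shift.
At the lower boundary (n = 1.473 to n = 2.169) the reflected ray undergoes a half-wave phase shift.
The two reflections carry the same phase change, so no net offset.
So the condition for destructive reflection is 2 n t = (m + ½) λ.
The fifth-smallest nonzero thickness corresponds to m = 4: t = (m + ½) λ / (2 n) = 4.50 × 615 / (2 × 1.473) = 939 nm.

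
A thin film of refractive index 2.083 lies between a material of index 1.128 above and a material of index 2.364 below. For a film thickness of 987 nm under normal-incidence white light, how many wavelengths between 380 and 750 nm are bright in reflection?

5

At the upper boundary (n = 1.128 to n = 2.083) the reflected ray undergoes a half-wave phase shift.
Ray reflecting at the bottom interface goes from n = 2.083 toward n = 2.364: a half-wave phase shift.
Net: no relative phase inversion (both shifts match).
So the condition for constructive reflection is 2 n t = m λ.
λ = 2 n t / m = 4112 / m nm.
m=5: 822 nm (IR); m=6: 685 nm (visible); m=7: 587 nm (visible); m=8: 514 nm (visible); m=9: 457 nm (visible); m=10: 411 nm (visible); m=11: 374 nm (UV).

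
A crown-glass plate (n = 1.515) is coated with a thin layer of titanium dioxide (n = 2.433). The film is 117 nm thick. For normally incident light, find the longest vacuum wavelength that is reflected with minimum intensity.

569 nm

Top surface (1.0 → 2.433): reflection off a higher-index medium gives a half-wave phase shift.
Ray reflecting at the bottom interface goes from n = 2.433 toward n = 1.515: no phase shift.
Net: one phase inversion between the two reflected rays.
For weak reflection here: 2 n t = m λ.
λ = 2 n t / m. The longest wavelength is m = 1: λ = 2 × 2.433 × 117 / 1.00 = 569 nm.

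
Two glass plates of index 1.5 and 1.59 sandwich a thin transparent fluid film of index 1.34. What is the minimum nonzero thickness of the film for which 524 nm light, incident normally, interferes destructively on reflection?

At the upper boundary (n = 1.5 to n = 1.34) the reflected ray undergoes no phase shift.
Bottom surface (1.34 → 1.59): reflection off a higher-index medium gives a half-wave phase shift.
Net: one phase inversion between the two reflected rays.
With one net inversion, destructive interference in reflection requires 2 n t = m λ.
Minimum nonzero at m = 1: t = λ / (2 n) = 524 / (2 × 1.34) = 196 nm.

196 nm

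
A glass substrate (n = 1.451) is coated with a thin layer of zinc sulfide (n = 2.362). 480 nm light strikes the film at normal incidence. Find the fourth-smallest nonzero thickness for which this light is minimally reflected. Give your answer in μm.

0.406 μm

Top surface (1.0 → 2.362): reflection off a higher-index medium gives a half-wave phase shift.
Bottom surface (2.362 → 1.451): reflection off a lower-index medium gives no phase shift.
Net: one phase inversion between the two reflected rays.
For minimum reflection here: 2 n t = m λ.
The fourth-smallest nonzero thickness corresponds to m = 4: t = m λ / (2 n) = 4.00 × 480 / (2 × 2.362) = 406 nm.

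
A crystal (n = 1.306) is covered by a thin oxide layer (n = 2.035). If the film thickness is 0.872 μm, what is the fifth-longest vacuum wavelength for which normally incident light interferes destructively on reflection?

At the upper boundary (n = 1.0 to n = 2.035) the reflected ray undergoes a half-wave phase shift.
At the lower boundary (n = 2.035 to n = 1.306) the reflected ray undergoes no phase shift.
Net: one phase inversion between the two reflected rays.
For weak reflection here: 2 n t = m λ.
λ = 2 n t / m. The fifth-longest wavelength is m = 5: λ = 2 × 2.035 × 872 / 5.00 = 710 nm.

710 nm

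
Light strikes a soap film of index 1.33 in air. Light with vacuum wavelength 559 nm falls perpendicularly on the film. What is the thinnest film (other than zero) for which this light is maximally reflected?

105 nm

Top surface (1.0 → 1.33): reflection off a higher-index medium gives a half-wave phase shift.
At the lower boundary (n = 1.33 to n = 1.0) the reflected ray undergoes no phase shift.
The two reflections differ by half a wavelength.
For bright reflection here: 2 n t = (m + ½) λ.
Minimum at m = 0: t = λ / (4 n) = 559 / (4 × 1.33) = 105 nm.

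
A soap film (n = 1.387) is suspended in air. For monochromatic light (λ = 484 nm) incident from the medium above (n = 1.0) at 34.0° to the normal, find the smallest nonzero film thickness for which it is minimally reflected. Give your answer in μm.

At the upper boundary (n = 1.0 to n = 1.387) the reflected ray undergoes a half-wave phase shift.
Bottom surface (1.387 → 1.0): reflection off a lower-index medium gives no phase shift.
The two reflections differ by half a wavelength.
So the condition for destructive reflection is 2 n t cos θ_r = m λ.
Snell's law: 1.0 sin 34.0° = 1.387 sin θ_r → sin θ_r = 0.403, cos θ_r = 0.915.
Minimum nonzero at m = 1: t = λ / (2 n cos θ_r) = 484 / (2 × 1.387 × 0.915) = 191 nm.

0.191 μm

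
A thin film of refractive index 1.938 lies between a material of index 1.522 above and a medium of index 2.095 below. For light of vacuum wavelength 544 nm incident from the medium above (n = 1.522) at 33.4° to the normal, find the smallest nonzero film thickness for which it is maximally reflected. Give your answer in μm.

0.156 μm

Ray reflecting at the top interface goes from n = 1.522 toward n = 1.938: a half-wave phase shift.
At the lower boundary (n = 1.938 to n = 2.095) the reflected ray undergoes a half-wave phase shift.
Net: no relative phase inversion (both shifts match).
So the condition for constructive reflection is 2 n t cos θ_r = m λ.
Snell's law: 1.522 sin 33.4° = 1.938 sin θ_r → sin θ_r = 0.432, cos θ_r = 0.902.
Minimum nonzero at m = 1: t = λ / (2 n cos θ_r) = 544 / (2 × 1.938 × 0.902) = 156 nm.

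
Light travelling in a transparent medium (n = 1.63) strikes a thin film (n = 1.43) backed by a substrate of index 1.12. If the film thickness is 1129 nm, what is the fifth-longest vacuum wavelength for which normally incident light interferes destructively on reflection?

718 nm

Ray reflecting at the top interface goes from n = 1.63 toward n = 1.43: no phase shift.
Bottom surface (1.43 → 1.12): reflection off a lower-index medium gives no phase shift.
Zero or two π shifts → no net half-wave offset.
With no net inversion, destructive interference in reflection requires 2 n t = (m + ½) λ.
λ = 2 n t / (m + ½). The fifth-longest wavelength is m = 4: λ = 2 × 1.43 × 1129 / 4.50 = 718 nm.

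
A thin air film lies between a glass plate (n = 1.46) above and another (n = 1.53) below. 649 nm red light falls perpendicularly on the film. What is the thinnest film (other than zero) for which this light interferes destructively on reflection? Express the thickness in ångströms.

Ray reflecting at the top interface goes from n = 1.46 toward n = 1.0: no phase shift.
At the lower boundary (n = 1.0 to n = 1.53) the reflected ray undergoes a half-wave phase shift.
Net: one phase inversion between the two reflected rays.
For dark reflection here: 2 n t = m λ.
Minimum nonzero at m = 1: t = λ / (2 n) = 649 / (2 × 1.0) = 325 nm.

3245 Å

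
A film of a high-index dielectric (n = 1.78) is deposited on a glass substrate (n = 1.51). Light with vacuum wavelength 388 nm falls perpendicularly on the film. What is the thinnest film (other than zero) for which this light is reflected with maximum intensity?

Ray reflecting at the top interface goes from n = 1.0 toward n = 1.78: a half-wave phase shift.
Ray reflecting at the bottom interface goes from n = 1.78 toward n = 1.51: no phase shift.
The two reflections differ by half a wavelength.
For bright reflection here: 2 n t = (m + ½) λ.
Minimum at m = 0: t = λ / (4 n) = 388 / (4 × 1.78) = 54.5 nm.

54.5 nm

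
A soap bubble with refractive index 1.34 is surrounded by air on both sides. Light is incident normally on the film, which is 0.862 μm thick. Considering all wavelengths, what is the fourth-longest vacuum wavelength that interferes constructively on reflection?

660 nm

At the upper boundary (n = 1.0 to n = 1.34) the reflected ray undergoes a half-wave phase shift.
Ray reflecting at the bottom interface goes from n = 1.34 toward n = 1.0: no phase shift.
The two reflections differ by half a wavelength.
For maximum reflection here: 2 n t = (m + ½) λ.
λ = 2 n t / (m + ½). The fourth-longest wavelength is m = 3: λ = 2 × 1.34 × 862 / 3.50 = 660 nm.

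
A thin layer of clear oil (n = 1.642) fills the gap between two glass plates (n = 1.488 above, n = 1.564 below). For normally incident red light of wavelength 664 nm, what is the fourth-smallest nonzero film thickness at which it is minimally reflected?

809 nm

Top surface (1.488 → 1.642): reflection off a higher-index medium gives a half-wave phase shift.
Bottom surface (1.642 → 1.564): reflection off a lower-index medium gives no phase shift.
Exactly one π shift → a net half-wave offset.
For minimum reflection here: 2 n t = m λ.
The fourth-smallest nonzero thickness corresponds to m = 4: t = m λ / (2 n) = 4.00 × 664 / (2 × 1.642) = 809 nm.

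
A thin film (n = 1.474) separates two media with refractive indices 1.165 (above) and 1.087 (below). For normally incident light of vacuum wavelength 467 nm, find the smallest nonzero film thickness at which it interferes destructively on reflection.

158 nm

Top surface (1.165 → 1.474): reflection off a higher-index medium gives a half-wave phase shift.
Bottom surface (1.474 → 1.087): reflection off a lower-index medium gives no phase shift.
The two reflections differ by half a wavelength.
So the condition for destructive reflection is 2 n t = m λ.
Minimum nonzero at m = 1: t = λ / (2 n) = 467 / (2 × 1.474) = 158 nm.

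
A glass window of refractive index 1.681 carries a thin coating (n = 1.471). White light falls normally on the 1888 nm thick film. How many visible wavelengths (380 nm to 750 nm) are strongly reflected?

7

Top surface (1.0 → 1.471): reflection off a higher-index medium gives a half-wave phase shift.
Ray reflecting at the bottom interface goes from n = 1.471 toward n = 1.681: a half-wave phase shift.
The two reflections carry the same phase change, so no net offset.
So the condition for constructive reflection is 2 n t = m λ.
λ = 2 n t / m = 5554 / m nm.
m=7: 793 nm (IR); m=8: 694 nm (visible); m=9: 617 nm (visible); m=10: 555 nm (visible); m=11: 505 nm (visible); m=12: 463 nm (visible); m=13: 427 nm (visible); m=14: 397 nm (visible); m=15: 370 nm (UV).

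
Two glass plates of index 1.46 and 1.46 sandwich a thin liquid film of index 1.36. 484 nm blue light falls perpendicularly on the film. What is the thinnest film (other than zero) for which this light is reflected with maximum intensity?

Ray reflecting at the top interface goes from n = 1.46 toward n = 1.36: no phase shift.
Bottom surface (1.36 → 1.46): reflection off a higher-index medium gives a half-wave phase shift.
Net: one phase inversion between the two reflected rays.
With one net inversion, constructive interference in reflection requires 2 n t = (m + ½) λ.
Minimum at m = 0: t = λ / (4 n) = 484 / (4 × 1.36) = 89.0 nm.

89.0 nm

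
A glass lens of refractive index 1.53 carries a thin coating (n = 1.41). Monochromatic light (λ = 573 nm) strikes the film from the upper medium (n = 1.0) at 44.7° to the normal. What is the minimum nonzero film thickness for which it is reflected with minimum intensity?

At the upper boundary (n = 1.0 to n = 1.41) the reflected ray undergoes a half-wave phase shift.
At the lower boundary (n = 1.41 to n = 1.53) the reflected ray undergoes a half-wave phase shift.
Net: no relative phase inversion (both shifts match).
With no net inversion, destructive interference in reflection requires 2 n t cos θ_r = (m + ½) λ.
Snell's law: 1.0 sin 44.7° = 1.41 sin θ_r → sin θ_r = 0.499, cos θ_r = 0.867.
Minimum at m = 0: t = λ / (4 n cos θ_r) = 573 / (4 × 1.41 × 0.867) = 117 nm.

117 nm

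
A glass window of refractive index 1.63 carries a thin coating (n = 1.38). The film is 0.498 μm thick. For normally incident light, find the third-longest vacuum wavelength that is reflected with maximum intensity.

At the upper boundary (n = 1.0 to n = 1.38) the reflected ray undergoes a half-wave phase shift.
Ray reflecting at the bottom interface goes from n = 1.38 toward n = 1.63: a half-wave phase shift.
Zero or two π shifts → no net half-wave offset.
For maximum reflection here: 2 n t = m λ.
λ = 2 n t / m. The third-longest wavelength is m = 3: λ = 2 × 1.38 × 498 / 3.00 = 458 nm.

458 nm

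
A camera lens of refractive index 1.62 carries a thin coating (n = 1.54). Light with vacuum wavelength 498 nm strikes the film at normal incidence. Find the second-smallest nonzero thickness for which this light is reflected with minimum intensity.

Ray reflecting at the top interface goes from n = 1.0 toward n = 1.54: a half-wave phase shift.
Ray reflecting at the bottom interface goes from n = 1.54 toward n = 1.62: a half-wave phase shift.
Zero or two π shifts → no net half-wave offset.
So the condition for destructive reflection is 2 n t = (m + ½) λ.
The second-smallest nonzero thickness corresponds to m = 1: t = (m + ½) λ / (2 n) = 1.50 × 498 / (2 × 1.54) = 243 nm.

243 nm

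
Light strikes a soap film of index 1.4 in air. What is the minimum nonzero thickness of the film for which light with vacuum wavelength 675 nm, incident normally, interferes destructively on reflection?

241 nm

At the upper boundary (n = 1.0 to n = 1.4) the reflected ray undergoes a half-wave phase shift.
Bottom surface (1.4 → 1.0): reflection off a lower-index medium gives no phase shift.
The two reflections differ by half a wavelength.
So the condition for destructive reflection is 2 n t = m λ.
Minimum nonzero at m = 1: t = λ / (2 n) = 675 / (2 × 1.4) = 241 nm.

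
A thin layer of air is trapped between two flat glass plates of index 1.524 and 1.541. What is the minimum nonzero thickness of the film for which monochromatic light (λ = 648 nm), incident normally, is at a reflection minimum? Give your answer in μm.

Top surface (1.524 → 1.0): reflection off a lower-index medium gives no phase shift.
Bottom surface (1.0 → 1.541): reflection off a higher-index medium gives a half-wave phase shift.
The two reflections differ by half a wavelength.
For minimum reflection here: 2 n t = m λ.
Minimum nonzero at m = 1: t = λ / (2 n) = 648 / (2 × 1.0) = 324 nm.

0.324 μm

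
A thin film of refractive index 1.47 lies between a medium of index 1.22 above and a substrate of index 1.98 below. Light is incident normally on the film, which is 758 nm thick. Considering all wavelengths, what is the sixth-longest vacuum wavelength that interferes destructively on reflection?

At the upper boundary (n = 1.22 to n = 1.47) the reflected ray undergoes a half-wave phase shift.
Bottom surface (1.47 → 1.98): reflection off a higher-index medium gives a half-wave phase shift.
The two reflections carry the same phase change, so no net offset.
With no net inversion, destructive interference in reflection requires 2 n t = (m + ½) λ.
λ = 2 n t / (m + ½). The sixth-longest wavelength is m = 5: λ = 2 × 1.47 × 758 / 5.50 = 405 nm.

405 nm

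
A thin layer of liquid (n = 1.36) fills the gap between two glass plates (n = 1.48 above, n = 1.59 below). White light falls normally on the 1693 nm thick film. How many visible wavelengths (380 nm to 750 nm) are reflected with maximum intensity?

Ray reflecting at the top interface goes from n = 1.48 toward n = 1.36: no phase shift.
At the lower boundary (n = 1.36 to n = 1.59) the reflected ray undergoes a half-wave phase shift.
The two reflections differ by half a wavelength.
So the condition for constructive reflection is 2 n t = (m + ½) λ.
λ = 2 n t / (m + ½) = 4605 / (m + ½) nm.
m=5: 837 nm (IR); m=6: 708 nm (visible); m=7: 614 nm (visible); m=8: 542 nm (visible); m=9: 485 nm (visible); m=10: 439 nm (visible); m=11: 400 nm (visible); m=12: 368 nm (UV).

6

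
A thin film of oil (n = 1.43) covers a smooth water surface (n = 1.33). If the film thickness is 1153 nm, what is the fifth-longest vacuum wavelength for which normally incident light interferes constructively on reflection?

733 nm

Ray reflecting at the top interface goes from n = 1.0 toward n = 1.43: a half-wave phase shift.
At the lower boundary (n = 1.43 to n = 1.33) the reflected ray undergoes no phase shift.
The two reflections differ by half a wavelength.
For bright reflection here: 2 n t = (m + ½) λ.
λ = 2 n t / (m + ½). The fifth-longest wavelength is m = 4: λ = 2 × 1.43 × 1153 / 4.50 = 733 nm.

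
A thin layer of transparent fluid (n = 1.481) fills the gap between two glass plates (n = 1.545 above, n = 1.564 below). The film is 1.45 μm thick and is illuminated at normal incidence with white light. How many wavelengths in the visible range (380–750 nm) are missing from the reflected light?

Top surface (1.545 → 1.481): reflection off a lower-index medium gives no phase shift.
Ray reflecting at the bottom interface goes from n = 1.481 toward n = 1.564: a half-wave phase shift.
Net: one phase inversion between the two reflected rays.
For dark reflection here: 2 n t = m λ.
λ = 2 n t / m = 4295 / m nm.
m=5: 859 nm (IR); m=6: 716 nm (visible); m=7: 614 nm (visible); m=8: 537 nm (visible); m=9: 477 nm (visible); m=10: 429 nm (visible); m=11: 390 nm (visible); m=12: 358 nm (UV).

6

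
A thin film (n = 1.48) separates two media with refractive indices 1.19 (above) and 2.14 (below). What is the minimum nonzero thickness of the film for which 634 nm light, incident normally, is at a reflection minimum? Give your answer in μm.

Ray reflecting at the top interface goes from n = 1.19 toward n = 1.48: a half-wave phase shift.
Ray reflecting at the bottom interface goes from n = 1.48 toward n = 2.14: a half-wave phase shift.
Net: no relative phase inversion (both shifts match).
With no net inversion, destructive interference in reflection requires 2 n t = (m + ½) λ.
Minimum at m = 0: t = λ / (4 n) = 634 / (4 × 1.48) = 107 nm.

0.107 μm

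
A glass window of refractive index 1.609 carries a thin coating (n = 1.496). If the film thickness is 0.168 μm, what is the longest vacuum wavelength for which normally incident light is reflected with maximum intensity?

503 nm

Ray reflecting at the top interface goes from n = 1.0 toward n = 1.496: a half-wave phase shift.
Ray reflecting at the bottom interface goes from n = 1.496 toward n = 1.609: a half-wave phase shift.
Net: no relative phase inversion (both shifts match).
With no net inversion, constructive interference in reflection requires 2 n t = m λ.
λ = 2 n t / m. The longest wavelength is m = 1: λ = 2 × 1.496 × 168 / 1.00 = 503 nm.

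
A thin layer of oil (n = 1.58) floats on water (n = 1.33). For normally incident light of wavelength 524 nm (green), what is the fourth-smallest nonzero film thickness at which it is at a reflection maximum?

580 nm

At the upper boundary (n = 1.0 to n = 1.58) the reflected ray undergoes a half-wave phase shift.
Ray reflecting at the bottom interface goes from n = 1.58 toward n = 1.33: no phase shift.
The two reflections differ by half a wavelength.
So the condition for constructive reflection is 2 n t = (m + ½) λ.
The fourth-smallest nonzero thickness corresponds to m = 3: t = (m + ½) λ / (2 n) = 3.50 × 524 / (2 × 1.58) = 580 nm.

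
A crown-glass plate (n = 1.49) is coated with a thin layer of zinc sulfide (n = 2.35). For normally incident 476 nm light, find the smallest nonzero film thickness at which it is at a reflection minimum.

At the upper boundary (n = 1.0 to n = 2.35) the reflected ray undergoes a half-wave phase shift.
At the lower boundary (n = 2.35 to n = 1.49) the reflected ray undergoes no phase shift.
Net: one phase inversion between the two reflected rays.
So the condition for destructive reflection is 2 n t = m λ.
Minimum nonzero at m = 1: t = λ / (2 n) = 476 / (2 × 2.35) = 101 nm.

101 nm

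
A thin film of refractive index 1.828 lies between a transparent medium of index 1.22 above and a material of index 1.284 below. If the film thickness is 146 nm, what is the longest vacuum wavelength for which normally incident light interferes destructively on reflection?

534 nm

Top surface (1.22 → 1.828): reflection off a higher-index medium gives a half-wave phase shift.
Bottom surface (1.828 → 1.284): reflection off a lower-index medium gives no phase shift.
Exactly one π shift → a net half-wave offset.
With one net inversion, destructive interference in reflection requires 2 n t = m λ.
λ = 2 n t / m. The longest wavelength is m = 1: λ = 2 × 1.828 × 146 / 1.00 = 534 nm.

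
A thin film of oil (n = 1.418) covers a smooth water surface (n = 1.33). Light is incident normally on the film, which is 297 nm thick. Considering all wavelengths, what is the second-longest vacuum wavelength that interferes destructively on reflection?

Top surface (1.0 → 1.418): reflection off a higher-index medium gives a half-wave phase shift.
Ray reflecting at the bottom interface goes from n = 1.418 toward n = 1.33: no phase shift.
The two reflections differ by half a wavelength.
With one net inversion, destructive interference in reflection requires 2 n t = m λ.
λ = 2 n t / m. The second-longest wavelength is m = 2: λ = 2 × 1.418 × 297 / 2.00 = 421 nm.

421 nm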